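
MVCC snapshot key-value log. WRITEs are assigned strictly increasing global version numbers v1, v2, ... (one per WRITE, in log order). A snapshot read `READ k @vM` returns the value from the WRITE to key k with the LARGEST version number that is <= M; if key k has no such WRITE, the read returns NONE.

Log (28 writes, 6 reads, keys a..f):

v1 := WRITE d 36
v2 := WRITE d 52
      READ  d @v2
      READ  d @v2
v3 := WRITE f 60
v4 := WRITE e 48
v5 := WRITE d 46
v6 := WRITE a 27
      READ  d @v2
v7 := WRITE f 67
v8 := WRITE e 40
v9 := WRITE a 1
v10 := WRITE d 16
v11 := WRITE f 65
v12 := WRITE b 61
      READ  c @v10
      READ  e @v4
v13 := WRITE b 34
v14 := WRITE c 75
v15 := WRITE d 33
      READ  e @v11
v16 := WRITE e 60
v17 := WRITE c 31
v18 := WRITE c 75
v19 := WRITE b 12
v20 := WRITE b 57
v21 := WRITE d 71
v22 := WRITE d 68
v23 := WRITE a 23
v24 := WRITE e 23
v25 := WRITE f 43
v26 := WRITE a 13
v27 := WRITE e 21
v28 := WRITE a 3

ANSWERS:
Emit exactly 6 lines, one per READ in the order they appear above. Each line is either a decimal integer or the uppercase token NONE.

v1: WRITE d=36  (d history now [(1, 36)])
v2: WRITE d=52  (d history now [(1, 36), (2, 52)])
READ d @v2: history=[(1, 36), (2, 52)] -> pick v2 -> 52
READ d @v2: history=[(1, 36), (2, 52)] -> pick v2 -> 52
v3: WRITE f=60  (f history now [(3, 60)])
v4: WRITE e=48  (e history now [(4, 48)])
v5: WRITE d=46  (d history now [(1, 36), (2, 52), (5, 46)])
v6: WRITE a=27  (a history now [(6, 27)])
READ d @v2: history=[(1, 36), (2, 52), (5, 46)] -> pick v2 -> 52
v7: WRITE f=67  (f history now [(3, 60), (7, 67)])
v8: WRITE e=40  (e history now [(4, 48), (8, 40)])
v9: WRITE a=1  (a history now [(6, 27), (9, 1)])
v10: WRITE d=16  (d history now [(1, 36), (2, 52), (5, 46), (10, 16)])
v11: WRITE f=65  (f history now [(3, 60), (7, 67), (11, 65)])
v12: WRITE b=61  (b history now [(12, 61)])
READ c @v10: history=[] -> no version <= 10 -> NONE
READ e @v4: history=[(4, 48), (8, 40)] -> pick v4 -> 48
v13: WRITE b=34  (b history now [(12, 61), (13, 34)])
v14: WRITE c=75  (c history now [(14, 75)])
v15: WRITE d=33  (d history now [(1, 36), (2, 52), (5, 46), (10, 16), (15, 33)])
READ e @v11: history=[(4, 48), (8, 40)] -> pick v8 -> 40
v16: WRITE e=60  (e history now [(4, 48), (8, 40), (16, 60)])
v17: WRITE c=31  (c history now [(14, 75), (17, 31)])
v18: WRITE c=75  (c history now [(14, 75), (17, 31), (18, 75)])
v19: WRITE b=12  (b history now [(12, 61), (13, 34), (19, 12)])
v20: WRITE b=57  (b history now [(12, 61), (13, 34), (19, 12), (20, 57)])
v21: WRITE d=71  (d history now [(1, 36), (2, 52), (5, 46), (10, 16), (15, 33), (21, 71)])
v22: WRITE d=68  (d history now [(1, 36), (2, 52), (5, 46), (10, 16), (15, 33), (21, 71), (22, 68)])
v23: WRITE a=23  (a history now [(6, 27), (9, 1), (23, 23)])
v24: WRITE e=23  (e history now [(4, 48), (8, 40), (16, 60), (24, 23)])
v25: WRITE f=43  (f history now [(3, 60), (7, 67), (11, 65), (25, 43)])
v26: WRITE a=13  (a history now [(6, 27), (9, 1), (23, 23), (26, 13)])
v27: WRITE e=21  (e history now [(4, 48), (8, 40), (16, 60), (24, 23), (27, 21)])
v28: WRITE a=3  (a history now [(6, 27), (9, 1), (23, 23), (26, 13), (28, 3)])

Answer: 52
52
52
NONE
48
40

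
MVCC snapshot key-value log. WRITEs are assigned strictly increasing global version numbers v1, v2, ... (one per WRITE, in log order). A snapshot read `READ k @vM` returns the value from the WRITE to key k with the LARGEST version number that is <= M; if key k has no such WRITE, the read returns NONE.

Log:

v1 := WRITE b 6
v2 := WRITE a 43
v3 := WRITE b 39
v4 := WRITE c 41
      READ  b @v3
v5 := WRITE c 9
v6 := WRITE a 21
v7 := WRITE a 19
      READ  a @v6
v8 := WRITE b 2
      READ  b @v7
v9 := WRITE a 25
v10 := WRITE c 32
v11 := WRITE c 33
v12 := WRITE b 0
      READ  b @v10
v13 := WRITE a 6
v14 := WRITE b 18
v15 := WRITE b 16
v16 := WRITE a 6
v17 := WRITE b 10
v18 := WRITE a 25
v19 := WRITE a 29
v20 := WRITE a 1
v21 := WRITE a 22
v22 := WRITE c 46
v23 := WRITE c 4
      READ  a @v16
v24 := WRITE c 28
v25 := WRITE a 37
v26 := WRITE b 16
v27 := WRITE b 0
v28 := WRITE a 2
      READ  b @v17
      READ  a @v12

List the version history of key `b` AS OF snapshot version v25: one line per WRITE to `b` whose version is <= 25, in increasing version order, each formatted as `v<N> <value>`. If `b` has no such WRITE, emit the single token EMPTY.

Scan writes for key=b with version <= 25:
  v1 WRITE b 6 -> keep
  v2 WRITE a 43 -> skip
  v3 WRITE b 39 -> keep
  v4 WRITE c 41 -> skip
  v5 WRITE c 9 -> skip
  v6 WRITE a 21 -> skip
  v7 WRITE a 19 -> skip
  v8 WRITE b 2 -> keep
  v9 WRITE a 25 -> skip
  v10 WRITE c 32 -> skip
  v11 WRITE c 33 -> skip
  v12 WRITE b 0 -> keep
  v13 WRITE a 6 -> skip
  v14 WRITE b 18 -> keep
  v15 WRITE b 16 -> keep
  v16 WRITE a 6 -> skip
  v17 WRITE b 10 -> keep
  v18 WRITE a 25 -> skip
  v19 WRITE a 29 -> skip
  v20 WRITE a 1 -> skip
  v21 WRITE a 22 -> skip
  v22 WRITE c 46 -> skip
  v23 WRITE c 4 -> skip
  v24 WRITE c 28 -> skip
  v25 WRITE a 37 -> skip
  v26 WRITE b 16 -> drop (> snap)
  v27 WRITE b 0 -> drop (> snap)
  v28 WRITE a 2 -> skip
Collected: [(1, 6), (3, 39), (8, 2), (12, 0), (14, 18), (15, 16), (17, 10)]

Answer: v1 6
v3 39
v8 2
v12 0
v14 18
v15 16
v17 10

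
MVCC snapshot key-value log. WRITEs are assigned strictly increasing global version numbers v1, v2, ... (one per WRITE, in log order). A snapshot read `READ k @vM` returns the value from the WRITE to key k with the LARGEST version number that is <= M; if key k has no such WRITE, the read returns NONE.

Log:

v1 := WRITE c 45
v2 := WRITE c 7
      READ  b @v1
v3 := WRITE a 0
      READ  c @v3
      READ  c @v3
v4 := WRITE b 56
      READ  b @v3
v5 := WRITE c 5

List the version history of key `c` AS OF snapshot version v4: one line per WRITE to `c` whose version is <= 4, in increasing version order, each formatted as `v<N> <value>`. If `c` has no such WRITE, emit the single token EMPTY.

Answer: v1 45
v2 7

Derivation:
Scan writes for key=c with version <= 4:
  v1 WRITE c 45 -> keep
  v2 WRITE c 7 -> keep
  v3 WRITE a 0 -> skip
  v4 WRITE b 56 -> skip
  v5 WRITE c 5 -> drop (> snap)
Collected: [(1, 45), (2, 7)]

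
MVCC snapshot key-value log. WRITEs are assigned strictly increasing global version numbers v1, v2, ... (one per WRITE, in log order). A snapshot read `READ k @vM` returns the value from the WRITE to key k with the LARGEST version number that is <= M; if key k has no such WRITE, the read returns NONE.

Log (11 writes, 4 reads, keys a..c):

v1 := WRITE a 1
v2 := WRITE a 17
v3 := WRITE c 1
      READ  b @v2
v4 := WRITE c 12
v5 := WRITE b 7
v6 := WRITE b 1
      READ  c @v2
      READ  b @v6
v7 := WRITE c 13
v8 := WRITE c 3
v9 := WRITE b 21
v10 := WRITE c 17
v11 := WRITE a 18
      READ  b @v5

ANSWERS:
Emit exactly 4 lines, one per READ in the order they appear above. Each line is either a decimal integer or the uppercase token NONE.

Answer: NONE
NONE
1
7

Derivation:
v1: WRITE a=1  (a history now [(1, 1)])
v2: WRITE a=17  (a history now [(1, 1), (2, 17)])
v3: WRITE c=1  (c history now [(3, 1)])
READ b @v2: history=[] -> no version <= 2 -> NONE
v4: WRITE c=12  (c history now [(3, 1), (4, 12)])
v5: WRITE b=7  (b history now [(5, 7)])
v6: WRITE b=1  (b history now [(5, 7), (6, 1)])
READ c @v2: history=[(3, 1), (4, 12)] -> no version <= 2 -> NONE
READ b @v6: history=[(5, 7), (6, 1)] -> pick v6 -> 1
v7: WRITE c=13  (c history now [(3, 1), (4, 12), (7, 13)])
v8: WRITE c=3  (c history now [(3, 1), (4, 12), (7, 13), (8, 3)])
v9: WRITE b=21  (b history now [(5, 7), (6, 1), (9, 21)])
v10: WRITE c=17  (c history now [(3, 1), (4, 12), (7, 13), (8, 3), (10, 17)])
v11: WRITE a=18  (a history now [(1, 1), (2, 17), (11, 18)])
READ b @v5: history=[(5, 7), (6, 1), (9, 21)] -> pick v5 -> 7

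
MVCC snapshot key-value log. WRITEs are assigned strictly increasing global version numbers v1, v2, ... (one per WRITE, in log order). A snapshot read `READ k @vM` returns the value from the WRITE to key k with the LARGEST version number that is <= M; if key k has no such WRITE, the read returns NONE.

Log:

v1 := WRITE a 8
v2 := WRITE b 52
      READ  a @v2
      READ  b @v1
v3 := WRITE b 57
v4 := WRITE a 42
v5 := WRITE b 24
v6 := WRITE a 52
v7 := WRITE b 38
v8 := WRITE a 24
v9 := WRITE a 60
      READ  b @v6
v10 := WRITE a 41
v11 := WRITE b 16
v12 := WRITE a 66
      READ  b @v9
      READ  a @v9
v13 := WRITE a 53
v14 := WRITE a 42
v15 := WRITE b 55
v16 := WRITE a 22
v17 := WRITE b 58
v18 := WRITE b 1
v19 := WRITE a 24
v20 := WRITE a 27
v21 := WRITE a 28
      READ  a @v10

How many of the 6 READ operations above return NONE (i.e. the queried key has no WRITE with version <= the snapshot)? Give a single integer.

v1: WRITE a=8  (a history now [(1, 8)])
v2: WRITE b=52  (b history now [(2, 52)])
READ a @v2: history=[(1, 8)] -> pick v1 -> 8
READ b @v1: history=[(2, 52)] -> no version <= 1 -> NONE
v3: WRITE b=57  (b history now [(2, 52), (3, 57)])
v4: WRITE a=42  (a history now [(1, 8), (4, 42)])
v5: WRITE b=24  (b history now [(2, 52), (3, 57), (5, 24)])
v6: WRITE a=52  (a history now [(1, 8), (4, 42), (6, 52)])
v7: WRITE b=38  (b history now [(2, 52), (3, 57), (5, 24), (7, 38)])
v8: WRITE a=24  (a history now [(1, 8), (4, 42), (6, 52), (8, 24)])
v9: WRITE a=60  (a history now [(1, 8), (4, 42), (6, 52), (8, 24), (9, 60)])
READ b @v6: history=[(2, 52), (3, 57), (5, 24), (7, 38)] -> pick v5 -> 24
v10: WRITE a=41  (a history now [(1, 8), (4, 42), (6, 52), (8, 24), (9, 60), (10, 41)])
v11: WRITE b=16  (b history now [(2, 52), (3, 57), (5, 24), (7, 38), (11, 16)])
v12: WRITE a=66  (a history now [(1, 8), (4, 42), (6, 52), (8, 24), (9, 60), (10, 41), (12, 66)])
READ b @v9: history=[(2, 52), (3, 57), (5, 24), (7, 38), (11, 16)] -> pick v7 -> 38
READ a @v9: history=[(1, 8), (4, 42), (6, 52), (8, 24), (9, 60), (10, 41), (12, 66)] -> pick v9 -> 60
v13: WRITE a=53  (a history now [(1, 8), (4, 42), (6, 52), (8, 24), (9, 60), (10, 41), (12, 66), (13, 53)])
v14: WRITE a=42  (a history now [(1, 8), (4, 42), (6, 52), (8, 24), (9, 60), (10, 41), (12, 66), (13, 53), (14, 42)])
v15: WRITE b=55  (b history now [(2, 52), (3, 57), (5, 24), (7, 38), (11, 16), (15, 55)])
v16: WRITE a=22  (a history now [(1, 8), (4, 42), (6, 52), (8, 24), (9, 60), (10, 41), (12, 66), (13, 53), (14, 42), (16, 22)])
v17: WRITE b=58  (b history now [(2, 52), (3, 57), (5, 24), (7, 38), (11, 16), (15, 55), (17, 58)])
v18: WRITE b=1  (b history now [(2, 52), (3, 57), (5, 24), (7, 38), (11, 16), (15, 55), (17, 58), (18, 1)])
v19: WRITE a=24  (a history now [(1, 8), (4, 42), (6, 52), (8, 24), (9, 60), (10, 41), (12, 66), (13, 53), (14, 42), (16, 22), (19, 24)])
v20: WRITE a=27  (a history now [(1, 8), (4, 42), (6, 52), (8, 24), (9, 60), (10, 41), (12, 66), (13, 53), (14, 42), (16, 22), (19, 24), (20, 27)])
v21: WRITE a=28  (a history now [(1, 8), (4, 42), (6, 52), (8, 24), (9, 60), (10, 41), (12, 66), (13, 53), (14, 42), (16, 22), (19, 24), (20, 27), (21, 28)])
READ a @v10: history=[(1, 8), (4, 42), (6, 52), (8, 24), (9, 60), (10, 41), (12, 66), (13, 53), (14, 42), (16, 22), (19, 24), (20, 27), (21, 28)] -> pick v10 -> 41
Read results in order: ['8', 'NONE', '24', '38', '60', '41']
NONE count = 1

Answer: 1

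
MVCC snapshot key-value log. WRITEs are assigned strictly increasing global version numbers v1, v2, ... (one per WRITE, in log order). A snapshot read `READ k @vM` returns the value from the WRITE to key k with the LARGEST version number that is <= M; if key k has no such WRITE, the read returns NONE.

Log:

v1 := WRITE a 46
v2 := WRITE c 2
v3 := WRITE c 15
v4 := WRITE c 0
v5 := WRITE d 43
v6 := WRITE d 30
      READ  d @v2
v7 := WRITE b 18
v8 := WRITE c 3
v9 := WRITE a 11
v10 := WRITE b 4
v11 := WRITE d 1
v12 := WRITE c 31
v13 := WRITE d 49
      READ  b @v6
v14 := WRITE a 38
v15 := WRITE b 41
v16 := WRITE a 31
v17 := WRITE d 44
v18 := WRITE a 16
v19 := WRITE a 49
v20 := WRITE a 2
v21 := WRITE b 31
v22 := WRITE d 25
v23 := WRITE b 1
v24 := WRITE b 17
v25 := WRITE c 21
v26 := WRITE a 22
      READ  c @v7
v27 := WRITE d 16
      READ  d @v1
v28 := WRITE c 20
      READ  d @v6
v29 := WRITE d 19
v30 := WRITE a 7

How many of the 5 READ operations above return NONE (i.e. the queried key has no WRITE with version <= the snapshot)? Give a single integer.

v1: WRITE a=46  (a history now [(1, 46)])
v2: WRITE c=2  (c history now [(2, 2)])
v3: WRITE c=15  (c history now [(2, 2), (3, 15)])
v4: WRITE c=0  (c history now [(2, 2), (3, 15), (4, 0)])
v5: WRITE d=43  (d history now [(5, 43)])
v6: WRITE d=30  (d history now [(5, 43), (6, 30)])
READ d @v2: history=[(5, 43), (6, 30)] -> no version <= 2 -> NONE
v7: WRITE b=18  (b history now [(7, 18)])
v8: WRITE c=3  (c history now [(2, 2), (3, 15), (4, 0), (8, 3)])
v9: WRITE a=11  (a history now [(1, 46), (9, 11)])
v10: WRITE b=4  (b history now [(7, 18), (10, 4)])
v11: WRITE d=1  (d history now [(5, 43), (6, 30), (11, 1)])
v12: WRITE c=31  (c history now [(2, 2), (3, 15), (4, 0), (8, 3), (12, 31)])
v13: WRITE d=49  (d history now [(5, 43), (6, 30), (11, 1), (13, 49)])
READ b @v6: history=[(7, 18), (10, 4)] -> no version <= 6 -> NONE
v14: WRITE a=38  (a history now [(1, 46), (9, 11), (14, 38)])
v15: WRITE b=41  (b history now [(7, 18), (10, 4), (15, 41)])
v16: WRITE a=31  (a history now [(1, 46), (9, 11), (14, 38), (16, 31)])
v17: WRITE d=44  (d history now [(5, 43), (6, 30), (11, 1), (13, 49), (17, 44)])
v18: WRITE a=16  (a history now [(1, 46), (9, 11), (14, 38), (16, 31), (18, 16)])
v19: WRITE a=49  (a history now [(1, 46), (9, 11), (14, 38), (16, 31), (18, 16), (19, 49)])
v20: WRITE a=2  (a history now [(1, 46), (9, 11), (14, 38), (16, 31), (18, 16), (19, 49), (20, 2)])
v21: WRITE b=31  (b history now [(7, 18), (10, 4), (15, 41), (21, 31)])
v22: WRITE d=25  (d history now [(5, 43), (6, 30), (11, 1), (13, 49), (17, 44), (22, 25)])
v23: WRITE b=1  (b history now [(7, 18), (10, 4), (15, 41), (21, 31), (23, 1)])
v24: WRITE b=17  (b history now [(7, 18), (10, 4), (15, 41), (21, 31), (23, 1), (24, 17)])
v25: WRITE c=21  (c history now [(2, 2), (3, 15), (4, 0), (8, 3), (12, 31), (25, 21)])
v26: WRITE a=22  (a history now [(1, 46), (9, 11), (14, 38), (16, 31), (18, 16), (19, 49), (20, 2), (26, 22)])
READ c @v7: history=[(2, 2), (3, 15), (4, 0), (8, 3), (12, 31), (25, 21)] -> pick v4 -> 0
v27: WRITE d=16  (d history now [(5, 43), (6, 30), (11, 1), (13, 49), (17, 44), (22, 25), (27, 16)])
READ d @v1: history=[(5, 43), (6, 30), (11, 1), (13, 49), (17, 44), (22, 25), (27, 16)] -> no version <= 1 -> NONE
v28: WRITE c=20  (c history now [(2, 2), (3, 15), (4, 0), (8, 3), (12, 31), (25, 21), (28, 20)])
READ d @v6: history=[(5, 43), (6, 30), (11, 1), (13, 49), (17, 44), (22, 25), (27, 16)] -> pick v6 -> 30
v29: WRITE d=19  (d history now [(5, 43), (6, 30), (11, 1), (13, 49), (17, 44), (22, 25), (27, 16), (29, 19)])
v30: WRITE a=7  (a history now [(1, 46), (9, 11), (14, 38), (16, 31), (18, 16), (19, 49), (20, 2), (26, 22), (30, 7)])
Read results in order: ['NONE', 'NONE', '0', 'NONE', '30']
NONE count = 3

Answer: 3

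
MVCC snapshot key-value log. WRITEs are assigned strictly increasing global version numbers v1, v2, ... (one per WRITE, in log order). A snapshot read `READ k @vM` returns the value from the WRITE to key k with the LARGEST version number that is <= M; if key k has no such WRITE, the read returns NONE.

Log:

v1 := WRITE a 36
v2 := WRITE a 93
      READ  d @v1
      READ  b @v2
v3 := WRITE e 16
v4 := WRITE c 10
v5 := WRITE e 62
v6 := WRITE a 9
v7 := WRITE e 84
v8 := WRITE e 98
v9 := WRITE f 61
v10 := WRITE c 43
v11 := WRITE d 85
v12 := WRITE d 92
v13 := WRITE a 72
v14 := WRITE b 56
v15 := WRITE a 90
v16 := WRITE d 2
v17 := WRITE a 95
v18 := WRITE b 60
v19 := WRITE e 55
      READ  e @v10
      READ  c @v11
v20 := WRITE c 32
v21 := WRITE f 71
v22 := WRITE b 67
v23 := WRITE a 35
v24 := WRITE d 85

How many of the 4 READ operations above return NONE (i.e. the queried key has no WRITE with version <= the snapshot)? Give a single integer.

Answer: 2

Derivation:
v1: WRITE a=36  (a history now [(1, 36)])
v2: WRITE a=93  (a history now [(1, 36), (2, 93)])
READ d @v1: history=[] -> no version <= 1 -> NONE
READ b @v2: history=[] -> no version <= 2 -> NONE
v3: WRITE e=16  (e history now [(3, 16)])
v4: WRITE c=10  (c history now [(4, 10)])
v5: WRITE e=62  (e history now [(3, 16), (5, 62)])
v6: WRITE a=9  (a history now [(1, 36), (2, 93), (6, 9)])
v7: WRITE e=84  (e history now [(3, 16), (5, 62), (7, 84)])
v8: WRITE e=98  (e history now [(3, 16), (5, 62), (7, 84), (8, 98)])
v9: WRITE f=61  (f history now [(9, 61)])
v10: WRITE c=43  (c history now [(4, 10), (10, 43)])
v11: WRITE d=85  (d history now [(11, 85)])
v12: WRITE d=92  (d history now [(11, 85), (12, 92)])
v13: WRITE a=72  (a history now [(1, 36), (2, 93), (6, 9), (13, 72)])
v14: WRITE b=56  (b history now [(14, 56)])
v15: WRITE a=90  (a history now [(1, 36), (2, 93), (6, 9), (13, 72), (15, 90)])
v16: WRITE d=2  (d history now [(11, 85), (12, 92), (16, 2)])
v17: WRITE a=95  (a history now [(1, 36), (2, 93), (6, 9), (13, 72), (15, 90), (17, 95)])
v18: WRITE b=60  (b history now [(14, 56), (18, 60)])
v19: WRITE e=55  (e history now [(3, 16), (5, 62), (7, 84), (8, 98), (19, 55)])
READ e @v10: history=[(3, 16), (5, 62), (7, 84), (8, 98), (19, 55)] -> pick v8 -> 98
READ c @v11: history=[(4, 10), (10, 43)] -> pick v10 -> 43
v20: WRITE c=32  (c history now [(4, 10), (10, 43), (20, 32)])
v21: WRITE f=71  (f history now [(9, 61), (21, 71)])
v22: WRITE b=67  (b history now [(14, 56), (18, 60), (22, 67)])
v23: WRITE a=35  (a history now [(1, 36), (2, 93), (6, 9), (13, 72), (15, 90), (17, 95), (23, 35)])
v24: WRITE d=85  (d history now [(11, 85), (12, 92), (16, 2), (24, 85)])
Read results in order: ['NONE', 'NONE', '98', '43']
NONE count = 2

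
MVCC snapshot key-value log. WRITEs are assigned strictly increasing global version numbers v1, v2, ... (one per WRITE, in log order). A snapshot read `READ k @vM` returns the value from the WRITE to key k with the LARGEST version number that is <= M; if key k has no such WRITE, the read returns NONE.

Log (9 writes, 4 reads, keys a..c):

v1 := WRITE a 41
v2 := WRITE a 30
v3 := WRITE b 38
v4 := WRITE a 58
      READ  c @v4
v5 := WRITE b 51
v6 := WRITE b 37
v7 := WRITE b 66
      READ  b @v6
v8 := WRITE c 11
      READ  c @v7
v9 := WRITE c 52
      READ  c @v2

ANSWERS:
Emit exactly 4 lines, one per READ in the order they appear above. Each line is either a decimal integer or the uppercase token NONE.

v1: WRITE a=41  (a history now [(1, 41)])
v2: WRITE a=30  (a history now [(1, 41), (2, 30)])
v3: WRITE b=38  (b history now [(3, 38)])
v4: WRITE a=58  (a history now [(1, 41), (2, 30), (4, 58)])
READ c @v4: history=[] -> no version <= 4 -> NONE
v5: WRITE b=51  (b history now [(3, 38), (5, 51)])
v6: WRITE b=37  (b history now [(3, 38), (5, 51), (6, 37)])
v7: WRITE b=66  (b history now [(3, 38), (5, 51), (6, 37), (7, 66)])
READ b @v6: history=[(3, 38), (5, 51), (6, 37), (7, 66)] -> pick v6 -> 37
v8: WRITE c=11  (c history now [(8, 11)])
READ c @v7: history=[(8, 11)] -> no version <= 7 -> NONE
v9: WRITE c=52  (c history now [(8, 11), (9, 52)])
READ c @v2: history=[(8, 11), (9, 52)] -> no version <= 2 -> NONE

Answer: NONE
37
NONE
NONE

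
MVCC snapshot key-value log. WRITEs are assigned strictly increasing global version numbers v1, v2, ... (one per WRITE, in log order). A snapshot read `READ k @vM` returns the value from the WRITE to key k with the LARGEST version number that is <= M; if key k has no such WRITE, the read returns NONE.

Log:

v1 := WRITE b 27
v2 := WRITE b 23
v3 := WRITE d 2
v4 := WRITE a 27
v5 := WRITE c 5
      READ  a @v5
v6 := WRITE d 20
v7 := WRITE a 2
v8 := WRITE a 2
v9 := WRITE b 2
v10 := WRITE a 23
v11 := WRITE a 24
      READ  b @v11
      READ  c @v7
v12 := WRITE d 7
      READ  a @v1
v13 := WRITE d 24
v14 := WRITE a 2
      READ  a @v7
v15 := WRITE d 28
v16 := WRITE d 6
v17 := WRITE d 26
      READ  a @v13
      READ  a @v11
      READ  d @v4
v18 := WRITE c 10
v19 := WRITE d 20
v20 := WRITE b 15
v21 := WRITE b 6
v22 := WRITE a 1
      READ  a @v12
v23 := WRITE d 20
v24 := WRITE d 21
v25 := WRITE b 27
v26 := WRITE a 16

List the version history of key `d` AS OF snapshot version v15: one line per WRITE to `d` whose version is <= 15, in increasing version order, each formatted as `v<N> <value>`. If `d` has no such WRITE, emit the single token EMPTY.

Scan writes for key=d with version <= 15:
  v1 WRITE b 27 -> skip
  v2 WRITE b 23 -> skip
  v3 WRITE d 2 -> keep
  v4 WRITE a 27 -> skip
  v5 WRITE c 5 -> skip
  v6 WRITE d 20 -> keep
  v7 WRITE a 2 -> skip
  v8 WRITE a 2 -> skip
  v9 WRITE b 2 -> skip
  v10 WRITE a 23 -> skip
  v11 WRITE a 24 -> skip
  v12 WRITE d 7 -> keep
  v13 WRITE d 24 -> keep
  v14 WRITE a 2 -> skip
  v15 WRITE d 28 -> keep
  v16 WRITE d 6 -> drop (> snap)
  v17 WRITE d 26 -> drop (> snap)
  v18 WRITE c 10 -> skip
  v19 WRITE d 20 -> drop (> snap)
  v20 WRITE b 15 -> skip
  v21 WRITE b 6 -> skip
  v22 WRITE a 1 -> skip
  v23 WRITE d 20 -> drop (> snap)
  v24 WRITE d 21 -> drop (> snap)
  v25 WRITE b 27 -> skip
  v26 WRITE a 16 -> skip
Collected: [(3, 2), (6, 20), (12, 7), (13, 24), (15, 28)]

Answer: v3 2
v6 20
v12 7
v13 24
v15 28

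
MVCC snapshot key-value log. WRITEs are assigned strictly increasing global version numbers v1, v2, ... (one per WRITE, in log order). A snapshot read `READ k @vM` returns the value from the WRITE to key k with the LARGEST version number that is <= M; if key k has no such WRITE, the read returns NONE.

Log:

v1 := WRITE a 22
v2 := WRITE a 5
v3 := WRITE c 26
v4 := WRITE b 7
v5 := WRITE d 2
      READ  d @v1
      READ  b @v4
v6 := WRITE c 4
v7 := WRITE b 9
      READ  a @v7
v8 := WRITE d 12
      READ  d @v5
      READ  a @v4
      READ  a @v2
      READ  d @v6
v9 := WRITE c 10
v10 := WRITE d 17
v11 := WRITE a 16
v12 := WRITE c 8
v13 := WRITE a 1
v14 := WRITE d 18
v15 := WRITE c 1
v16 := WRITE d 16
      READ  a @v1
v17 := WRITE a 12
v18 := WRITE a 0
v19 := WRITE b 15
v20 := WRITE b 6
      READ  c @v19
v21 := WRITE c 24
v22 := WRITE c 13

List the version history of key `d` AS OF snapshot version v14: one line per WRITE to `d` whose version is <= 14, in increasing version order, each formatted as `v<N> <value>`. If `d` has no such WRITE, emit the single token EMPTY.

Answer: v5 2
v8 12
v10 17
v14 18

Derivation:
Scan writes for key=d with version <= 14:
  v1 WRITE a 22 -> skip
  v2 WRITE a 5 -> skip
  v3 WRITE c 26 -> skip
  v4 WRITE b 7 -> skip
  v5 WRITE d 2 -> keep
  v6 WRITE c 4 -> skip
  v7 WRITE b 9 -> skip
  v8 WRITE d 12 -> keep
  v9 WRITE c 10 -> skip
  v10 WRITE d 17 -> keep
  v11 WRITE a 16 -> skip
  v12 WRITE c 8 -> skip
  v13 WRITE a 1 -> skip
  v14 WRITE d 18 -> keep
  v15 WRITE c 1 -> skip
  v16 WRITE d 16 -> drop (> snap)
  v17 WRITE a 12 -> skip
  v18 WRITE a 0 -> skip
  v19 WRITE b 15 -> skip
  v20 WRITE b 6 -> skip
  v21 WRITE c 24 -> skip
  v22 WRITE c 13 -> skip
Collected: [(5, 2), (8, 12), (10, 17), (14, 18)]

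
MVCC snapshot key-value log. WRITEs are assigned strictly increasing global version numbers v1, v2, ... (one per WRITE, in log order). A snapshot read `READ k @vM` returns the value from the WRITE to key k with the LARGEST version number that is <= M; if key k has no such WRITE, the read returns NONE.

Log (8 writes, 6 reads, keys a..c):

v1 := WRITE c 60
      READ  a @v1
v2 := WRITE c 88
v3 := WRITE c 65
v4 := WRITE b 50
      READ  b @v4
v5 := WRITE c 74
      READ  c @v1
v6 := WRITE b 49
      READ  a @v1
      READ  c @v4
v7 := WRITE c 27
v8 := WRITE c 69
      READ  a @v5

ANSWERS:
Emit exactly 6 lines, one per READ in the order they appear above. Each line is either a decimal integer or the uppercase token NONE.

Answer: NONE
50
60
NONE
65
NONE

Derivation:
v1: WRITE c=60  (c history now [(1, 60)])
READ a @v1: history=[] -> no version <= 1 -> NONE
v2: WRITE c=88  (c history now [(1, 60), (2, 88)])
v3: WRITE c=65  (c history now [(1, 60), (2, 88), (3, 65)])
v4: WRITE b=50  (b history now [(4, 50)])
READ b @v4: history=[(4, 50)] -> pick v4 -> 50
v5: WRITE c=74  (c history now [(1, 60), (2, 88), (3, 65), (5, 74)])
READ c @v1: history=[(1, 60), (2, 88), (3, 65), (5, 74)] -> pick v1 -> 60
v6: WRITE b=49  (b history now [(4, 50), (6, 49)])
READ a @v1: history=[] -> no version <= 1 -> NONE
READ c @v4: history=[(1, 60), (2, 88), (3, 65), (5, 74)] -> pick v3 -> 65
v7: WRITE c=27  (c history now [(1, 60), (2, 88), (3, 65), (5, 74), (7, 27)])
v8: WRITE c=69  (c history now [(1, 60), (2, 88), (3, 65), (5, 74), (7, 27), (8, 69)])
READ a @v5: history=[] -> no version <= 5 -> NONE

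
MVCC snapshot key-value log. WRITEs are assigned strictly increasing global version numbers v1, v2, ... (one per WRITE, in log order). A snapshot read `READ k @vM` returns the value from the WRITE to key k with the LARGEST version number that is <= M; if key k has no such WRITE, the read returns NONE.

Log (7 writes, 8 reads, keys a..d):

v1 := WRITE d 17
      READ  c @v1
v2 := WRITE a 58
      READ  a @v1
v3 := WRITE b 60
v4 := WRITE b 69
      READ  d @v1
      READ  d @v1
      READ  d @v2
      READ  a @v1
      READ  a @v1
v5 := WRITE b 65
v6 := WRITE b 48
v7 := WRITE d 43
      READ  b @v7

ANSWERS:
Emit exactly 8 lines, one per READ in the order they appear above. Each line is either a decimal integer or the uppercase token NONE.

v1: WRITE d=17  (d history now [(1, 17)])
READ c @v1: history=[] -> no version <= 1 -> NONE
v2: WRITE a=58  (a history now [(2, 58)])
READ a @v1: history=[(2, 58)] -> no version <= 1 -> NONE
v3: WRITE b=60  (b history now [(3, 60)])
v4: WRITE b=69  (b history now [(3, 60), (4, 69)])
READ d @v1: history=[(1, 17)] -> pick v1 -> 17
READ d @v1: history=[(1, 17)] -> pick v1 -> 17
READ d @v2: history=[(1, 17)] -> pick v1 -> 17
READ a @v1: history=[(2, 58)] -> no version <= 1 -> NONE
READ a @v1: history=[(2, 58)] -> no version <= 1 -> NONE
v5: WRITE b=65  (b history now [(3, 60), (4, 69), (5, 65)])
v6: WRITE b=48  (b history now [(3, 60), (4, 69), (5, 65), (6, 48)])
v7: WRITE d=43  (d history now [(1, 17), (7, 43)])
READ b @v7: history=[(3, 60), (4, 69), (5, 65), (6, 48)] -> pick v6 -> 48

Answer: NONE
NONE
17
17
17
NONE
NONE
48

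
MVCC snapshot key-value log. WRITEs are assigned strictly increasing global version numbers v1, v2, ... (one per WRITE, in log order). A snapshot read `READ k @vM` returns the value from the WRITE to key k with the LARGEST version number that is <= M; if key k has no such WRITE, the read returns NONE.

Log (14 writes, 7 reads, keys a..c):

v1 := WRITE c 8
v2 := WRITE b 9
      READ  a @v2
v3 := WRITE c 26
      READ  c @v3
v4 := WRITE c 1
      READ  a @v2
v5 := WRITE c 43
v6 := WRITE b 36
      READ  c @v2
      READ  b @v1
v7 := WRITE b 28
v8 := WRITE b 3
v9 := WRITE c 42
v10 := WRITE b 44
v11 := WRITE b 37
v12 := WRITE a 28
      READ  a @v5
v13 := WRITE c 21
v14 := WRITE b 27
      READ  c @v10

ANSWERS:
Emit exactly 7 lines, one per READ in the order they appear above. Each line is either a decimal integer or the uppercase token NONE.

v1: WRITE c=8  (c history now [(1, 8)])
v2: WRITE b=9  (b history now [(2, 9)])
READ a @v2: history=[] -> no version <= 2 -> NONE
v3: WRITE c=26  (c history now [(1, 8), (3, 26)])
READ c @v3: history=[(1, 8), (3, 26)] -> pick v3 -> 26
v4: WRITE c=1  (c history now [(1, 8), (3, 26), (4, 1)])
READ a @v2: history=[] -> no version <= 2 -> NONE
v5: WRITE c=43  (c history now [(1, 8), (3, 26), (4, 1), (5, 43)])
v6: WRITE b=36  (b history now [(2, 9), (6, 36)])
READ c @v2: history=[(1, 8), (3, 26), (4, 1), (5, 43)] -> pick v1 -> 8
READ b @v1: history=[(2, 9), (6, 36)] -> no version <= 1 -> NONE
v7: WRITE b=28  (b history now [(2, 9), (6, 36), (7, 28)])
v8: WRITE b=3  (b history now [(2, 9), (6, 36), (7, 28), (8, 3)])
v9: WRITE c=42  (c history now [(1, 8), (3, 26), (4, 1), (5, 43), (9, 42)])
v10: WRITE b=44  (b history now [(2, 9), (6, 36), (7, 28), (8, 3), (10, 44)])
v11: WRITE b=37  (b history now [(2, 9), (6, 36), (7, 28), (8, 3), (10, 44), (11, 37)])
v12: WRITE a=28  (a history now [(12, 28)])
READ a @v5: history=[(12, 28)] -> no version <= 5 -> NONE
v13: WRITE c=21  (c history now [(1, 8), (3, 26), (4, 1), (5, 43), (9, 42), (13, 21)])
v14: WRITE b=27  (b history now [(2, 9), (6, 36), (7, 28), (8, 3), (10, 44), (11, 37), (14, 27)])
READ c @v10: history=[(1, 8), (3, 26), (4, 1), (5, 43), (9, 42), (13, 21)] -> pick v9 -> 42

Answer: NONE
26
NONE
8
NONE
NONE
42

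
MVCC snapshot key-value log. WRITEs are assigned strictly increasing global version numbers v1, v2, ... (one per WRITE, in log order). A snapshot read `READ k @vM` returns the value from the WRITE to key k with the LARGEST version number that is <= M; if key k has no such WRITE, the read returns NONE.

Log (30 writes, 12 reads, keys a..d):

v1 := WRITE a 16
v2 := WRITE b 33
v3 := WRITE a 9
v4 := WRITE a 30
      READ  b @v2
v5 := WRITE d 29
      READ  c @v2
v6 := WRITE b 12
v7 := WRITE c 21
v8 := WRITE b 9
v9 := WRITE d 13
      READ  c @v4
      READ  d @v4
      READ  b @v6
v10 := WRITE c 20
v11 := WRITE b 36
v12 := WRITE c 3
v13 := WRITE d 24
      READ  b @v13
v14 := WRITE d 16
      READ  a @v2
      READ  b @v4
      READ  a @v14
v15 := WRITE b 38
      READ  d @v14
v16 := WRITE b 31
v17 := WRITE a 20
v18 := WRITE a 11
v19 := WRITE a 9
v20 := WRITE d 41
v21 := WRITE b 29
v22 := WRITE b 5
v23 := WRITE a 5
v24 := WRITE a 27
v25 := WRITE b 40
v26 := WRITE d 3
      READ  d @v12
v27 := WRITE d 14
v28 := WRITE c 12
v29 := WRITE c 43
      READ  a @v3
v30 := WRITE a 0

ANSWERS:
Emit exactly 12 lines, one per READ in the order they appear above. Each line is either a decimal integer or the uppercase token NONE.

Answer: 33
NONE
NONE
NONE
12
36
16
33
30
16
13
9

Derivation:
v1: WRITE a=16  (a history now [(1, 16)])
v2: WRITE b=33  (b history now [(2, 33)])
v3: WRITE a=9  (a history now [(1, 16), (3, 9)])
v4: WRITE a=30  (a history now [(1, 16), (3, 9), (4, 30)])
READ b @v2: history=[(2, 33)] -> pick v2 -> 33
v5: WRITE d=29  (d history now [(5, 29)])
READ c @v2: history=[] -> no version <= 2 -> NONE
v6: WRITE b=12  (b history now [(2, 33), (6, 12)])
v7: WRITE c=21  (c history now [(7, 21)])
v8: WRITE b=9  (b history now [(2, 33), (6, 12), (8, 9)])
v9: WRITE d=13  (d history now [(5, 29), (9, 13)])
READ c @v4: history=[(7, 21)] -> no version <= 4 -> NONE
READ d @v4: history=[(5, 29), (9, 13)] -> no version <= 4 -> NONE
READ b @v6: history=[(2, 33), (6, 12), (8, 9)] -> pick v6 -> 12
v10: WRITE c=20  (c history now [(7, 21), (10, 20)])
v11: WRITE b=36  (b history now [(2, 33), (6, 12), (8, 9), (11, 36)])
v12: WRITE c=3  (c history now [(7, 21), (10, 20), (12, 3)])
v13: WRITE d=24  (d history now [(5, 29), (9, 13), (13, 24)])
READ b @v13: history=[(2, 33), (6, 12), (8, 9), (11, 36)] -> pick v11 -> 36
v14: WRITE d=16  (d history now [(5, 29), (9, 13), (13, 24), (14, 16)])
READ a @v2: history=[(1, 16), (3, 9), (4, 30)] -> pick v1 -> 16
READ b @v4: history=[(2, 33), (6, 12), (8, 9), (11, 36)] -> pick v2 -> 33
READ a @v14: history=[(1, 16), (3, 9), (4, 30)] -> pick v4 -> 30
v15: WRITE b=38  (b history now [(2, 33), (6, 12), (8, 9), (11, 36), (15, 38)])
READ d @v14: history=[(5, 29), (9, 13), (13, 24), (14, 16)] -> pick v14 -> 16
v16: WRITE b=31  (b history now [(2, 33), (6, 12), (8, 9), (11, 36), (15, 38), (16, 31)])
v17: WRITE a=20  (a history now [(1, 16), (3, 9), (4, 30), (17, 20)])
v18: WRITE a=11  (a history now [(1, 16), (3, 9), (4, 30), (17, 20), (18, 11)])
v19: WRITE a=9  (a history now [(1, 16), (3, 9), (4, 30), (17, 20), (18, 11), (19, 9)])
v20: WRITE d=41  (d history now [(5, 29), (9, 13), (13, 24), (14, 16), (20, 41)])
v21: WRITE b=29  (b history now [(2, 33), (6, 12), (8, 9), (11, 36), (15, 38), (16, 31), (21, 29)])
v22: WRITE b=5  (b history now [(2, 33), (6, 12), (8, 9), (11, 36), (15, 38), (16, 31), (21, 29), (22, 5)])
v23: WRITE a=5  (a history now [(1, 16), (3, 9), (4, 30), (17, 20), (18, 11), (19, 9), (23, 5)])
v24: WRITE a=27  (a history now [(1, 16), (3, 9), (4, 30), (17, 20), (18, 11), (19, 9), (23, 5), (24, 27)])
v25: WRITE b=40  (b history now [(2, 33), (6, 12), (8, 9), (11, 36), (15, 38), (16, 31), (21, 29), (22, 5), (25, 40)])
v26: WRITE d=3  (d history now [(5, 29), (9, 13), (13, 24), (14, 16), (20, 41), (26, 3)])
READ d @v12: history=[(5, 29), (9, 13), (13, 24), (14, 16), (20, 41), (26, 3)] -> pick v9 -> 13
v27: WRITE d=14  (d history now [(5, 29), (9, 13), (13, 24), (14, 16), (20, 41), (26, 3), (27, 14)])
v28: WRITE c=12  (c history now [(7, 21), (10, 20), (12, 3), (28, 12)])
v29: WRITE c=43  (c history now [(7, 21), (10, 20), (12, 3), (28, 12), (29, 43)])
READ a @v3: history=[(1, 16), (3, 9), (4, 30), (17, 20), (18, 11), (19, 9), (23, 5), (24, 27)] -> pick v3 -> 9
v30: WRITE a=0  (a history now [(1, 16), (3, 9), (4, 30), (17, 20), (18, 11), (19, 9), (23, 5), (24, 27), (30, 0)])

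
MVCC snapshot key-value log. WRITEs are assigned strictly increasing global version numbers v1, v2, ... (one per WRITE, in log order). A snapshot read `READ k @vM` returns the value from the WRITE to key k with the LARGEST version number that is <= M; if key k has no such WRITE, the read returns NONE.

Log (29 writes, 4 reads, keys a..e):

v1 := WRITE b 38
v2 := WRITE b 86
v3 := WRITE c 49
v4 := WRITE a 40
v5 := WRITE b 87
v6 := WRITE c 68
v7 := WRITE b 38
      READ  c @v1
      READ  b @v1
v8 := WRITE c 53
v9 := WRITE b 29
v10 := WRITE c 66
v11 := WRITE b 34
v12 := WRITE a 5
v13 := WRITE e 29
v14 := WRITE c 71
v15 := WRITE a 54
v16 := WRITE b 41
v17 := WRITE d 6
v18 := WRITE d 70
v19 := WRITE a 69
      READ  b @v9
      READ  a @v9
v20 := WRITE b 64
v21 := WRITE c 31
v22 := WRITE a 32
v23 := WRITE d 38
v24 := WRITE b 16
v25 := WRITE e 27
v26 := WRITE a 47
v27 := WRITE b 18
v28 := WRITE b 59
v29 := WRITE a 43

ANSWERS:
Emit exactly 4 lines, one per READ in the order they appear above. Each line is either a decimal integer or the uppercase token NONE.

v1: WRITE b=38  (b history now [(1, 38)])
v2: WRITE b=86  (b history now [(1, 38), (2, 86)])
v3: WRITE c=49  (c history now [(3, 49)])
v4: WRITE a=40  (a history now [(4, 40)])
v5: WRITE b=87  (b history now [(1, 38), (2, 86), (5, 87)])
v6: WRITE c=68  (c history now [(3, 49), (6, 68)])
v7: WRITE b=38  (b history now [(1, 38), (2, 86), (5, 87), (7, 38)])
READ c @v1: history=[(3, 49), (6, 68)] -> no version <= 1 -> NONE
READ b @v1: history=[(1, 38), (2, 86), (5, 87), (7, 38)] -> pick v1 -> 38
v8: WRITE c=53  (c history now [(3, 49), (6, 68), (8, 53)])
v9: WRITE b=29  (b history now [(1, 38), (2, 86), (5, 87), (7, 38), (9, 29)])
v10: WRITE c=66  (c history now [(3, 49), (6, 68), (8, 53), (10, 66)])
v11: WRITE b=34  (b history now [(1, 38), (2, 86), (5, 87), (7, 38), (9, 29), (11, 34)])
v12: WRITE a=5  (a history now [(4, 40), (12, 5)])
v13: WRITE e=29  (e history now [(13, 29)])
v14: WRITE c=71  (c history now [(3, 49), (6, 68), (8, 53), (10, 66), (14, 71)])
v15: WRITE a=54  (a history now [(4, 40), (12, 5), (15, 54)])
v16: WRITE b=41  (b history now [(1, 38), (2, 86), (5, 87), (7, 38), (9, 29), (11, 34), (16, 41)])
v17: WRITE d=6  (d history now [(17, 6)])
v18: WRITE d=70  (d history now [(17, 6), (18, 70)])
v19: WRITE a=69  (a history now [(4, 40), (12, 5), (15, 54), (19, 69)])
READ b @v9: history=[(1, 38), (2, 86), (5, 87), (7, 38), (9, 29), (11, 34), (16, 41)] -> pick v9 -> 29
READ a @v9: history=[(4, 40), (12, 5), (15, 54), (19, 69)] -> pick v4 -> 40
v20: WRITE b=64  (b history now [(1, 38), (2, 86), (5, 87), (7, 38), (9, 29), (11, 34), (16, 41), (20, 64)])
v21: WRITE c=31  (c history now [(3, 49), (6, 68), (8, 53), (10, 66), (14, 71), (21, 31)])
v22: WRITE a=32  (a history now [(4, 40), (12, 5), (15, 54), (19, 69), (22, 32)])
v23: WRITE d=38  (d history now [(17, 6), (18, 70), (23, 38)])
v24: WRITE b=16  (b history now [(1, 38), (2, 86), (5, 87), (7, 38), (9, 29), (11, 34), (16, 41), (20, 64), (24, 16)])
v25: WRITE e=27  (e history now [(13, 29), (25, 27)])
v26: WRITE a=47  (a history now [(4, 40), (12, 5), (15, 54), (19, 69), (22, 32), (26, 47)])
v27: WRITE b=18  (b history now [(1, 38), (2, 86), (5, 87), (7, 38), (9, 29), (11, 34), (16, 41), (20, 64), (24, 16), (27, 18)])
v28: WRITE b=59  (b history now [(1, 38), (2, 86), (5, 87), (7, 38), (9, 29), (11, 34), (16, 41), (20, 64), (24, 16), (27, 18), (28, 59)])
v29: WRITE a=43  (a history now [(4, 40), (12, 5), (15, 54), (19, 69), (22, 32), (26, 47), (29, 43)])

Answer: NONE
38
29
40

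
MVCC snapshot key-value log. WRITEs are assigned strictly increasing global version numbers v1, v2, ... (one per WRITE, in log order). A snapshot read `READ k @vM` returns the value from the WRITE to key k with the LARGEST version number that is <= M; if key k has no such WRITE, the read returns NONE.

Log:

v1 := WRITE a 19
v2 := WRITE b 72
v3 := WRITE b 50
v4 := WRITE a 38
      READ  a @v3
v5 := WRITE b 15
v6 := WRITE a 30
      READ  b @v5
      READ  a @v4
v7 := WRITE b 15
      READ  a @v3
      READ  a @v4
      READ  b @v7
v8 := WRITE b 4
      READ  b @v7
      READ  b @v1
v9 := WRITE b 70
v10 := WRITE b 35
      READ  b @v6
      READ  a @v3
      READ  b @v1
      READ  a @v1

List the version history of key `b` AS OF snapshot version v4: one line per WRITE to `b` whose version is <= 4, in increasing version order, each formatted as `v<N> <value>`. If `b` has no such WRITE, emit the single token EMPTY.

Scan writes for key=b with version <= 4:
  v1 WRITE a 19 -> skip
  v2 WRITE b 72 -> keep
  v3 WRITE b 50 -> keep
  v4 WRITE a 38 -> skip
  v5 WRITE b 15 -> drop (> snap)
  v6 WRITE a 30 -> skip
  v7 WRITE b 15 -> drop (> snap)
  v8 WRITE b 4 -> drop (> snap)
  v9 WRITE b 70 -> drop (> snap)
  v10 WRITE b 35 -> drop (> snap)
Collected: [(2, 72), (3, 50)]

Answer: v2 72
v3 50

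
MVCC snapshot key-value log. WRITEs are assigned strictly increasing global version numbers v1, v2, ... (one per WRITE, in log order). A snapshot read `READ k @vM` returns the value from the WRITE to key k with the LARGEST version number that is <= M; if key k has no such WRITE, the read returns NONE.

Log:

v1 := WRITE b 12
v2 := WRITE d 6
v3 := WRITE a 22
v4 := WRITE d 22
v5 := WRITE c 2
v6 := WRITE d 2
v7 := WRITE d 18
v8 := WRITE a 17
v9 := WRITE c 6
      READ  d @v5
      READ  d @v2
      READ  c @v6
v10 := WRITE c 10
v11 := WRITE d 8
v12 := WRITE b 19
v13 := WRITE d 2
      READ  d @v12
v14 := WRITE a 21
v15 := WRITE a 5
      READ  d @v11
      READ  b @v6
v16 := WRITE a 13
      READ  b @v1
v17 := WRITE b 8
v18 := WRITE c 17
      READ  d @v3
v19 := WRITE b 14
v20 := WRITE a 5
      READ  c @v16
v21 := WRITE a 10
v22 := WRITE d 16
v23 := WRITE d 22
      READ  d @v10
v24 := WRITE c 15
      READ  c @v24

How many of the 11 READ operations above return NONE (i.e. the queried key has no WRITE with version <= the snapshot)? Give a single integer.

Answer: 0

Derivation:
v1: WRITE b=12  (b history now [(1, 12)])
v2: WRITE d=6  (d history now [(2, 6)])
v3: WRITE a=22  (a history now [(3, 22)])
v4: WRITE d=22  (d history now [(2, 6), (4, 22)])
v5: WRITE c=2  (c history now [(5, 2)])
v6: WRITE d=2  (d history now [(2, 6), (4, 22), (6, 2)])
v7: WRITE d=18  (d history now [(2, 6), (4, 22), (6, 2), (7, 18)])
v8: WRITE a=17  (a history now [(3, 22), (8, 17)])
v9: WRITE c=6  (c history now [(5, 2), (9, 6)])
READ d @v5: history=[(2, 6), (4, 22), (6, 2), (7, 18)] -> pick v4 -> 22
READ d @v2: history=[(2, 6), (4, 22), (6, 2), (7, 18)] -> pick v2 -> 6
READ c @v6: history=[(5, 2), (9, 6)] -> pick v5 -> 2
v10: WRITE c=10  (c history now [(5, 2), (9, 6), (10, 10)])
v11: WRITE d=8  (d history now [(2, 6), (4, 22), (6, 2), (7, 18), (11, 8)])
v12: WRITE b=19  (b history now [(1, 12), (12, 19)])
v13: WRITE d=2  (d history now [(2, 6), (4, 22), (6, 2), (7, 18), (11, 8), (13, 2)])
READ d @v12: history=[(2, 6), (4, 22), (6, 2), (7, 18), (11, 8), (13, 2)] -> pick v11 -> 8
v14: WRITE a=21  (a history now [(3, 22), (8, 17), (14, 21)])
v15: WRITE a=5  (a history now [(3, 22), (8, 17), (14, 21), (15, 5)])
READ d @v11: history=[(2, 6), (4, 22), (6, 2), (7, 18), (11, 8), (13, 2)] -> pick v11 -> 8
READ b @v6: history=[(1, 12), (12, 19)] -> pick v1 -> 12
v16: WRITE a=13  (a history now [(3, 22), (8, 17), (14, 21), (15, 5), (16, 13)])
READ b @v1: history=[(1, 12), (12, 19)] -> pick v1 -> 12
v17: WRITE b=8  (b history now [(1, 12), (12, 19), (17, 8)])
v18: WRITE c=17  (c history now [(5, 2), (9, 6), (10, 10), (18, 17)])
READ d @v3: history=[(2, 6), (4, 22), (6, 2), (7, 18), (11, 8), (13, 2)] -> pick v2 -> 6
v19: WRITE b=14  (b history now [(1, 12), (12, 19), (17, 8), (19, 14)])
v20: WRITE a=5  (a history now [(3, 22), (8, 17), (14, 21), (15, 5), (16, 13), (20, 5)])
READ c @v16: history=[(5, 2), (9, 6), (10, 10), (18, 17)] -> pick v10 -> 10
v21: WRITE a=10  (a history now [(3, 22), (8, 17), (14, 21), (15, 5), (16, 13), (20, 5), (21, 10)])
v22: WRITE d=16  (d history now [(2, 6), (4, 22), (6, 2), (7, 18), (11, 8), (13, 2), (22, 16)])
v23: WRITE d=22  (d history now [(2, 6), (4, 22), (6, 2), (7, 18), (11, 8), (13, 2), (22, 16), (23, 22)])
READ d @v10: history=[(2, 6), (4, 22), (6, 2), (7, 18), (11, 8), (13, 2), (22, 16), (23, 22)] -> pick v7 -> 18
v24: WRITE c=15  (c history now [(5, 2), (9, 6), (10, 10), (18, 17), (24, 15)])
READ c @v24: history=[(5, 2), (9, 6), (10, 10), (18, 17), (24, 15)] -> pick v24 -> 15
Read results in order: ['22', '6', '2', '8', '8', '12', '12', '6', '10', '18', '15']
NONE count = 0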